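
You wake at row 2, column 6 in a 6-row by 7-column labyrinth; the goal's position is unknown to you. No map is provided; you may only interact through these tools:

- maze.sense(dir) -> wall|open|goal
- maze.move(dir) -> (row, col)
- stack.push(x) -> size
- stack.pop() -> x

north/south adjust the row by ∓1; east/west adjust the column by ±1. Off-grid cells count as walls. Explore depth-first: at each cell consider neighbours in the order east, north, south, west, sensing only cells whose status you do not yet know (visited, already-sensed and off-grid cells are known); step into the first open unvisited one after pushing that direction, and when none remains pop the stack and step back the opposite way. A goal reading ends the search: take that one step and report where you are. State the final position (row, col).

I invoke sense with dir='north', and see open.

I run push with x='north', and get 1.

Now I run move with dir='north', yielding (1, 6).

Now I run sense with dir='north', and see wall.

Invoking sense with dir='west', — result: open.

I try push with x='west', giving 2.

I call move with dir='west', and see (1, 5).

Using sense with dir='north', giving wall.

Then sense with dir='south', giving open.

Invoking push with x='south', : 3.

I invoke move with dir='south', giving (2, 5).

Then sense with dir='south', and see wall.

Calling sense with dir='west', which returns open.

I use push with x='west', which returns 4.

Then move with dir='west', — result: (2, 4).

Next I call sense with dir='north', yielding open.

Now I run push with x='north', → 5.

I call move with dir='north', → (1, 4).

I use sense with dir='north', → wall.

Invoking sense with dir='west', and observe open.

Calling push with x='west', and observe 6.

Now I run move with dir='west', and observe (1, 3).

Calling sense with dir='north', and see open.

Using push with x='north', : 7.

I try move with dir='north', giving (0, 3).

I use sense with dir='west', and observe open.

Invoking push with x='west', which returns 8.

I invoke move with dir='west', and observe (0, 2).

Now I run sense with dir='south', and observe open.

I try push with x='south', → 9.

I try move with dir='south', : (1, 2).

Using sense with dir='south', → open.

I invoke push with x='south', and observe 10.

I call move with dir='south', : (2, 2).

Using sense with dir='east', giving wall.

Using sense with dir='south', which returns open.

Using push with x='south', yielding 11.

Now I run move with dir='south', yielding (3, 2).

Calling sense with dir='east', → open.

Now I run push with x='east', giving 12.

Calling move with dir='east', — result: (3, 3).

Invoking sense with dir='east', and observe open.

I use push with x='east', and observe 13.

Using move with dir='east', giving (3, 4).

I call sense with dir='south', : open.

I call push with x='south', and get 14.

Then move with dir='south', and observe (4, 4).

I use sense with dir='east', and observe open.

I call push with x='east', : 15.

I invoke move with dir='east', — result: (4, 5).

Next I call sense with dir='east', giving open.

I use push with x='east', : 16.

I invoke move with dir='east', and get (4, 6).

I try sense with dir='north', yielding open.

Next I call push with x='north', — result: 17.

I try move with dir='north', and observe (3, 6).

Invoking pop(), giving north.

I try move with dir='south', and observe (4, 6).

I run sense with dir='south', giving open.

I invoke push with x='south', — result: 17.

Invoking move with dir='south', yielding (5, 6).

Using sense with dir='west', yielding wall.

Calling pop, yielding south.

I try move with dir='north', giving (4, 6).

Invoking pop, giving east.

I try move with dir='west', : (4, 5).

Calling pop, which returns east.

I invoke move with dir='west', giving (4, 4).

Calling sense with dir='south', — result: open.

Next I call push with x='south', which returns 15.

Using move with dir='south', and observe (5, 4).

Using sense with dir='west', which returns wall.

Now I run pop(), and observe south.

Next I call move with dir='north', and see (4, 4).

I use sense with dir='west', → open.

I call push with x='west', and see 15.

Using move with dir='west', and get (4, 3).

I use sense with dir='west', and observe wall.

Now I run pop(), — result: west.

I use move with dir='east', : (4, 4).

Now I run pop(), yielding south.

Calling move with dir='north', yielding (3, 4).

I try pop(), and get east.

Using move with dir='west', and see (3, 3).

Calling pop, giving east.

Then move with dir='west', giving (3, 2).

I invoke sense with dir='west', giving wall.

Calling pop(), giving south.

Using move with dir='north', — result: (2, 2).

Next I call sense with dir='west', which returns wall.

Now I run pop, and get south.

Next I call move with dir='north', → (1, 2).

Using sense with dir='west', : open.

I run push with x='west', and observe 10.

Calling move with dir='west', which returns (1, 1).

Now I run sense with dir='north', — result: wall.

Next I call sense with dir='west', → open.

Next I call push with x='west', and see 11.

Next I call move with dir='west', yielding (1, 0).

I use sense with dir='north', and get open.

I invoke push with x='north', and observe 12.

I use move with dir='north', giving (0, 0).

Using pop, which returns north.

Calling move with dir='south', — result: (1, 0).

I run sense with dir='south', giving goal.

Invoking move with dir='south', and observe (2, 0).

Answer: (2, 0)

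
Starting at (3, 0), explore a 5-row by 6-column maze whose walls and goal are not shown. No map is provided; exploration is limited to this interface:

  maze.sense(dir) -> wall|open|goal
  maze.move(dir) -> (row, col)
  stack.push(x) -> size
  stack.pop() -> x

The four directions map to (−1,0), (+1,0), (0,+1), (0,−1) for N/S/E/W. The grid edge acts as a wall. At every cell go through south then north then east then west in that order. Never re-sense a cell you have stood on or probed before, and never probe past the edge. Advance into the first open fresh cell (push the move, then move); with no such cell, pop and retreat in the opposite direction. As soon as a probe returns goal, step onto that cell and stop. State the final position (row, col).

I use maze.sense passing south, which returns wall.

I use maze.sense passing north, and see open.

I try stack.push passing north, giving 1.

I run maze.move passing north, giving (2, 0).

Calling maze.sense passing north, and get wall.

Invoking maze.sense passing east, and get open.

I use stack.push passing east, → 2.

I run maze.move passing east, and get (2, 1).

Then maze.sense passing south, and see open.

I invoke stack.push passing south, which returns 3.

I try maze.move passing south, — result: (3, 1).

I try maze.sense passing south, — result: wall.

Using maze.sense passing east, and get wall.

I invoke stack.pop, and observe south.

Now I run maze.move passing north, and see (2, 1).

I use maze.sense passing north, yielding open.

I try stack.push passing north, and see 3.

Now I run maze.move passing north, and observe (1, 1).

I invoke maze.sense passing north, giving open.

I try stack.push passing north, → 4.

I run maze.move passing north, and get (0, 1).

Calling maze.sense passing east, → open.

Calling stack.push passing east, yielding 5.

Using maze.move passing east, giving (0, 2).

Next I call maze.sense passing south, and observe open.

Invoking stack.push passing south, giving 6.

Calling maze.move passing south, yielding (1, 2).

I run maze.sense passing south, yielding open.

I use stack.push passing south, which returns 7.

Next I call maze.move passing south, → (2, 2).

I call maze.sense passing east, yielding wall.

Now I run stack.pop(), and observe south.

I invoke maze.move passing north, giving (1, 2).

I call maze.sense passing east, — result: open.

Next I call stack.push passing east, yielding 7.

I try maze.move passing east, yielding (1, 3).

Now I run maze.sense passing north, : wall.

I try maze.sense passing east, : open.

I try stack.push passing east, yielding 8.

I use maze.move passing east, which returns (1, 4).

Calling maze.sense passing south, which returns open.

I use stack.push passing south, giving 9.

Invoking maze.move passing south, : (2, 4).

I try maze.sense passing south, — result: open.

Next I call stack.push passing south, and observe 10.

Using maze.move passing south, yielding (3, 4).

I try maze.sense passing south, which returns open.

Calling stack.push passing south, : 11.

I run maze.move passing south, yielding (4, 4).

I run maze.sense passing east, — result: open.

I try stack.push passing east, giving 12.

Now I run maze.move passing east, : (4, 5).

Now I run maze.sense passing north, and get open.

Now I run stack.push passing north, which returns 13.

Invoking maze.move passing north, and see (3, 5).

I use maze.sense passing north, and observe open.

I run stack.push passing north, which returns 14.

I run maze.move passing north, and get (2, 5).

Invoking maze.sense passing north, → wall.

Then stack.pop(), which returns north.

Calling maze.move passing south, → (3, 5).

Now I run stack.pop, → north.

Now I run maze.move passing south, and get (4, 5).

Calling stack.pop, : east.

I try maze.move passing west, giving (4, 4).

Using maze.sense passing west, — result: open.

I call stack.push passing west, → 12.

Using maze.move passing west, and see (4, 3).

I run maze.sense passing north, → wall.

Now I run maze.sense passing west, yielding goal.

I try maze.move passing west, which returns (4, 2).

Answer: (4, 2)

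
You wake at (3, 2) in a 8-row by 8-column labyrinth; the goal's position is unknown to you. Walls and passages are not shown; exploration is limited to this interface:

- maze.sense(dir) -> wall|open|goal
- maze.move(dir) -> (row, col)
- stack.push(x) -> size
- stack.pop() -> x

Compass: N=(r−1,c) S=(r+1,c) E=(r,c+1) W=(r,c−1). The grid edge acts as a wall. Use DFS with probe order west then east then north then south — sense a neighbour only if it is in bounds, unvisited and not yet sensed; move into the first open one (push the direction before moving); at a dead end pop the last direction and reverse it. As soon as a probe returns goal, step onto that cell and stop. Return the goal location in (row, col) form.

Do: maze.sense[west]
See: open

Do: stack.push[west]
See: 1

Do: maze.move[west]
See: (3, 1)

Do: maze.sense[west]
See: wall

Do: maze.sense[north]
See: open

Do: stack.push[north]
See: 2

Do: maze.move[north]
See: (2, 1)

Do: maze.sense[west]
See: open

Do: stack.push[west]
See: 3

Do: maze.move[west]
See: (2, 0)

Do: maze.sense[north]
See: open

Do: stack.push[north]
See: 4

Do: maze.move[north]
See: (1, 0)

Do: maze.sense[east]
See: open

Do: stack.push[east]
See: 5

Do: maze.move[east]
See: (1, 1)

Do: maze.sense[east]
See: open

Do: stack.push[east]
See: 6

Do: maze.move[east]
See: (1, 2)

Do: maze.sense[east]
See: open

Do: stack.push[east]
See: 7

Do: maze.move[east]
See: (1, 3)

Do: maze.sense[east]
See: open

Do: stack.push[east]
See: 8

Do: maze.move[east]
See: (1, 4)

Do: maze.sense[east]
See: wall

Do: maze.sense[north]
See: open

Do: stack.push[north]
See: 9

Do: maze.move[north]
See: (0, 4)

Do: maze.sense[west]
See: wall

Do: maze.sense[east]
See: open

Do: stack.push[east]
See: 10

Do: maze.move[east]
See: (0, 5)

Do: maze.sense[east]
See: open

Do: stack.push[east]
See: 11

Do: maze.move[east]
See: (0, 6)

Do: maze.sense[east]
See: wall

Do: maze.sense[south]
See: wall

Do: stack.pop[]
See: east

Do: maze.move[west]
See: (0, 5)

Do: stack.pop[]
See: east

Do: maze.move[west]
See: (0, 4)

Do: stack.pop[]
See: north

Do: maze.move[south]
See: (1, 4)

Do: maze.sense[south]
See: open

Do: stack.push[south]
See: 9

Do: maze.move[south]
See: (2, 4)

Do: maze.sense[west]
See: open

Do: stack.push[west]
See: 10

Do: maze.move[west]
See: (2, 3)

Do: maze.sense[west]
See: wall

Do: maze.sense[south]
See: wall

Do: stack.pop[]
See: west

Do: maze.move[east]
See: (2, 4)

Do: maze.sense[east]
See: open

Do: stack.push[east]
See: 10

Do: maze.move[east]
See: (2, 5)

Do: maze.sense[east]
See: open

Do: stack.push[east]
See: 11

Do: maze.move[east]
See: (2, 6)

Do: maze.sense[east]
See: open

Do: stack.push[east]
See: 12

Do: maze.move[east]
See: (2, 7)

Do: maze.sense[north]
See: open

Do: stack.push[north]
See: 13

Do: maze.move[north]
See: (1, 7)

Do: stack.pop[]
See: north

Do: maze.move[south]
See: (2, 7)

Do: maze.sense[south]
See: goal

Do: maze.move[south]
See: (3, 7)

Answer: (3, 7)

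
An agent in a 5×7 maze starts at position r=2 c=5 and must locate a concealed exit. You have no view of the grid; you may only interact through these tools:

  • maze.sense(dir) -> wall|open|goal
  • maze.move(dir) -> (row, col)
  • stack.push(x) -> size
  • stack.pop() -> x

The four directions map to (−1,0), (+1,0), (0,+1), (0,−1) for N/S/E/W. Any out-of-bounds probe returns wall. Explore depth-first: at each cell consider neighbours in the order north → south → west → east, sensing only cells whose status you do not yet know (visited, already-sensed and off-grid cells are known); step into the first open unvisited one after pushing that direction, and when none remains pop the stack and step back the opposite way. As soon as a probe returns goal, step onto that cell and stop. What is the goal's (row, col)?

I invoke sense with dir='north', and get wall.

Now I run sense with dir='south', and see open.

I run push with x='south', yielding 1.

Invoking move with dir='south', and get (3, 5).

Now I run sense with dir='south', → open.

I invoke push with x='south', giving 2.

I try move with dir='south', → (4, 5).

I call sense with dir='west', yielding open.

I run push with x='west', yielding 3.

Using move with dir='west', which returns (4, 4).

Now I run sense with dir='north', → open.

I call push with x='north', and get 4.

Now I run move with dir='north', which returns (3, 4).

I invoke sense with dir='north', giving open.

I use push with x='north', and see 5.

I call move with dir='north', and see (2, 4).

I try sense with dir='north', yielding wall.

Invoking sense with dir='west', and see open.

Calling push with x='west', and observe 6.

I try move with dir='west', which returns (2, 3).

I try sense with dir='north', and get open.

Now I run push with x='north', which returns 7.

I run move with dir='north', and get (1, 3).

Then sense with dir='north', yielding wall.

I call sense with dir='west', giving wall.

Now I run pop, giving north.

Calling move with dir='south', — result: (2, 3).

Calling sense with dir='south', — result: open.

I run push with x='south', giving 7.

I invoke move with dir='south', → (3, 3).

Now I run sense with dir='south', — result: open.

I use push with x='south', which returns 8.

I call move with dir='south', which returns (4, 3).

Calling sense with dir='west', and observe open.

Next I call push with x='west', → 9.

I invoke move with dir='west', : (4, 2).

Now I run sense with dir='north', which returns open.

Next I call push with x='north', and see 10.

Next I call move with dir='north', and observe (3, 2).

I try sense with dir='north', and observe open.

I invoke push with x='north', giving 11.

Invoking move with dir='north', and see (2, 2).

Calling sense with dir='west', : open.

I run push with x='west', : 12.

Then move with dir='west', and get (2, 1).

I try sense with dir='north', yielding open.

Using push with x='north', : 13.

Calling move with dir='north', and see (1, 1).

I invoke sense with dir='north', yielding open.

I run push with x='north', which returns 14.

Now I run move with dir='north', and see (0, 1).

I invoke sense with dir='west', and get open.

I invoke push with x='west', which returns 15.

Next I call move with dir='west', giving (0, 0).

I run sense with dir='south', and get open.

I run push with x='south', and observe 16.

I call move with dir='south', and see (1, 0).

I try sense with dir='south', giving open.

I run push with x='south', — result: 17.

I invoke move with dir='south', and see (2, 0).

I call sense with dir='south', and observe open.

Calling push with x='south', and observe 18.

Next I call move with dir='south', — result: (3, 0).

Then sense with dir='south', and see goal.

Now I run move with dir='south', giving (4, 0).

Answer: (4, 0)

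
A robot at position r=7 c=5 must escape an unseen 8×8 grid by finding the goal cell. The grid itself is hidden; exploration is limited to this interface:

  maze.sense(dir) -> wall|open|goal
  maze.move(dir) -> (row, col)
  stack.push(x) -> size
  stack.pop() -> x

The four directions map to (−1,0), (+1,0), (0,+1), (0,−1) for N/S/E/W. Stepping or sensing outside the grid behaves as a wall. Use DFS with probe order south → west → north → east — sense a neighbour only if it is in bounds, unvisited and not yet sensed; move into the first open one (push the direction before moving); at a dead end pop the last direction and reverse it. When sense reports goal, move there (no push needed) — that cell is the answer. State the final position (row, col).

> maze.sense dir: west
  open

> stack.push x: west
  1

> maze.move dir: west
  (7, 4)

> maze.sense dir: west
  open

> stack.push x: west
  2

> maze.move dir: west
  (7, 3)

> maze.sense dir: west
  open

> stack.push x: west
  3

> maze.move dir: west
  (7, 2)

> maze.sense dir: west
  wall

> maze.sense dir: north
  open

> stack.push x: north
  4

> maze.move dir: north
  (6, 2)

> maze.sense dir: west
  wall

> maze.sense dir: north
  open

> stack.push x: north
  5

> maze.move dir: north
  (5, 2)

> maze.sense dir: west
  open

> stack.push x: west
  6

> maze.move dir: west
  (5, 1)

> maze.sense dir: west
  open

> stack.push x: west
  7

> maze.move dir: west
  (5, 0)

> maze.sense dir: south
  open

> stack.push x: south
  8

> maze.move dir: south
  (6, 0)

> maze.sense dir: south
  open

> stack.push x: south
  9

> maze.move dir: south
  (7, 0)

> stack.pop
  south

> maze.move dir: north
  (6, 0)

> stack.pop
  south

> maze.move dir: north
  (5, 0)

> maze.sense dir: north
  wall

> stack.pop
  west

> maze.move dir: east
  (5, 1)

> maze.sense dir: north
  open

> stack.push x: north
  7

> maze.move dir: north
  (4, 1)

> maze.sense dir: north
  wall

> maze.sense dir: east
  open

> stack.push x: east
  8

> maze.move dir: east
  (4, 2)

> maze.sense dir: north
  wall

> maze.sense dir: east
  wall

> stack.pop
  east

> maze.move dir: west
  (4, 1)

> stack.pop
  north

> maze.move dir: south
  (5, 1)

> stack.pop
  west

> maze.move dir: east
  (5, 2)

> maze.sense dir: east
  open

> stack.push x: east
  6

> maze.move dir: east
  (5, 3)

> maze.sense dir: south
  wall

> maze.sense dir: east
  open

> stack.push x: east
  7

> maze.move dir: east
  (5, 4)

> maze.sense dir: south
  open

> stack.push x: south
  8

> maze.move dir: south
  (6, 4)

> maze.sense dir: east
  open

> stack.push x: east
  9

> maze.move dir: east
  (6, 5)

> maze.sense dir: north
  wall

> maze.sense dir: east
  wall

> stack.pop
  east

> maze.move dir: west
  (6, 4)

> stack.pop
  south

> maze.move dir: north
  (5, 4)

> maze.sense dir: north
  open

> stack.push x: north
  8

> maze.move dir: north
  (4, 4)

> maze.sense dir: north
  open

> stack.push x: north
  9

> maze.move dir: north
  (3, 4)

> maze.sense dir: west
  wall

> maze.sense dir: north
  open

> stack.push x: north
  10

> maze.move dir: north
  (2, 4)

> maze.sense dir: west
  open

> stack.push x: west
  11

> maze.move dir: west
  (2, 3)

> maze.sense dir: west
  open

> stack.push x: west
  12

> maze.move dir: west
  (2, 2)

> maze.sense dir: west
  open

> stack.push x: west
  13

> maze.move dir: west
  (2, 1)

> maze.sense dir: west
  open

> stack.push x: west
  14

> maze.move dir: west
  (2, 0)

> maze.sense dir: south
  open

> stack.push x: south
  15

> maze.move dir: south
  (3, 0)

> stack.pop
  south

> maze.move dir: north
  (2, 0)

> maze.sense dir: north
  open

> stack.push x: north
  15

> maze.move dir: north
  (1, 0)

> maze.sense dir: north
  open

> stack.push x: north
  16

> maze.move dir: north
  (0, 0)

> maze.sense dir: east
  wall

> stack.pop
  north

> maze.move dir: south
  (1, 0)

> maze.sense dir: east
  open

> stack.push x: east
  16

> maze.move dir: east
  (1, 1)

> maze.sense dir: east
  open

> stack.push x: east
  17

> maze.move dir: east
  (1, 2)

> maze.sense dir: north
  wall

> maze.sense dir: east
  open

> stack.push x: east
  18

> maze.move dir: east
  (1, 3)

> maze.sense dir: north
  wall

> maze.sense dir: east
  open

> stack.push x: east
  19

> maze.move dir: east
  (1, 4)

> maze.sense dir: north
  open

> stack.push x: north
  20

> maze.move dir: north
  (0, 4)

> maze.sense dir: east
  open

> stack.push x: east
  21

> maze.move dir: east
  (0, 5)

> maze.sense dir: south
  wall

> maze.sense dir: east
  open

> stack.push x: east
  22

> maze.move dir: east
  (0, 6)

> maze.sense dir: south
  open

> stack.push x: south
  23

> maze.move dir: south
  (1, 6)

> maze.sense dir: south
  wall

> maze.sense dir: east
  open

> stack.push x: east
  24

> maze.move dir: east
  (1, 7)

> maze.sense dir: south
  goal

> maze.move dir: south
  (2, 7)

Answer: (2, 7)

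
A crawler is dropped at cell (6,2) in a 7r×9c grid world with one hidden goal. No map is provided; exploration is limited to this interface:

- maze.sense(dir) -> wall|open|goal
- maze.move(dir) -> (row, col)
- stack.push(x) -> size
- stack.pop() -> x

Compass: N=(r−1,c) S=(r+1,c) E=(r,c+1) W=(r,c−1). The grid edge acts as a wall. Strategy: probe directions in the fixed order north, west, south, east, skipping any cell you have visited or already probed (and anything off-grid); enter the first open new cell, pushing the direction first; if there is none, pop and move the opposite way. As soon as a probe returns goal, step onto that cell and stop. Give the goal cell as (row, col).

Do: maze.sense[north]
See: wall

Do: maze.sense[west]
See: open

Do: stack.push[west]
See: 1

Do: maze.move[west]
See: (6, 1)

Do: maze.sense[north]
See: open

Do: stack.push[north]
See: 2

Do: maze.move[north]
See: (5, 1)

Do: maze.sense[north]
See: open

Do: stack.push[north]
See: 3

Do: maze.move[north]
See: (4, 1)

Do: maze.sense[north]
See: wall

Do: maze.sense[west]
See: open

Do: stack.push[west]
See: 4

Do: maze.move[west]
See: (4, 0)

Do: maze.sense[north]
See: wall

Do: maze.sense[south]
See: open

Do: stack.push[south]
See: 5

Do: maze.move[south]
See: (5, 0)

Do: maze.sense[south]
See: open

Do: stack.push[south]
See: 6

Do: maze.move[south]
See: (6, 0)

Do: stack.pop[]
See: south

Do: maze.move[north]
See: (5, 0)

Do: stack.pop[]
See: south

Do: maze.move[north]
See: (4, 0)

Do: stack.pop[]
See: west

Do: maze.move[east]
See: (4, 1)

Do: maze.sense[east]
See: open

Do: stack.push[east]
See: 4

Do: maze.move[east]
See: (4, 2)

Do: maze.sense[north]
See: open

Do: stack.push[north]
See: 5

Do: maze.move[north]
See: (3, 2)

Do: maze.sense[north]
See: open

Do: stack.push[north]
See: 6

Do: maze.move[north]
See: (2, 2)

Do: maze.sense[north]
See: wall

Do: maze.sense[west]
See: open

Do: stack.push[west]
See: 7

Do: maze.move[west]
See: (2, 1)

Do: maze.sense[north]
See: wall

Do: maze.sense[west]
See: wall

Do: stack.pop[]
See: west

Do: maze.move[east]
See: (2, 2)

Do: maze.sense[east]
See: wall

Do: stack.pop[]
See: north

Do: maze.move[south]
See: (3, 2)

Do: maze.sense[east]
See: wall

Do: stack.pop[]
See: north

Do: maze.move[south]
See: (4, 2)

Do: maze.sense[east]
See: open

Do: stack.push[east]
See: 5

Do: maze.move[east]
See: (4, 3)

Do: maze.sense[south]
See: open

Do: stack.push[south]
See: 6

Do: maze.move[south]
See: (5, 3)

Do: maze.sense[south]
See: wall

Do: maze.sense[east]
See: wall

Do: stack.pop[]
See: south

Do: maze.move[north]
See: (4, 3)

Do: maze.sense[east]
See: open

Do: stack.push[east]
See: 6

Do: maze.move[east]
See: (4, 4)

Do: maze.sense[north]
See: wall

Do: maze.sense[east]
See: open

Do: stack.push[east]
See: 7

Do: maze.move[east]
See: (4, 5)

Do: maze.sense[north]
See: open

Do: stack.push[north]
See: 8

Do: maze.move[north]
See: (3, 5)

Do: maze.sense[north]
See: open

Do: stack.push[north]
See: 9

Do: maze.move[north]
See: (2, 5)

Do: maze.sense[north]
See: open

Do: stack.push[north]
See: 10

Do: maze.move[north]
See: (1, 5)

Do: maze.sense[north]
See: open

Do: stack.push[north]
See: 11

Do: maze.move[north]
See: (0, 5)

Do: maze.sense[west]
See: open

Do: stack.push[west]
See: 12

Do: maze.move[west]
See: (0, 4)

Do: maze.sense[west]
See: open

Do: stack.push[west]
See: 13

Do: maze.move[west]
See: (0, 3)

Do: maze.sense[west]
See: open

Do: stack.push[west]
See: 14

Do: maze.move[west]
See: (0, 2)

Do: maze.sense[west]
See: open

Do: stack.push[west]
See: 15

Do: maze.move[west]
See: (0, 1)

Do: maze.sense[west]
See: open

Do: stack.push[west]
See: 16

Do: maze.move[west]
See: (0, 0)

Do: maze.sense[south]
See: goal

Do: maze.move[south]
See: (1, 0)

Answer: (1, 0)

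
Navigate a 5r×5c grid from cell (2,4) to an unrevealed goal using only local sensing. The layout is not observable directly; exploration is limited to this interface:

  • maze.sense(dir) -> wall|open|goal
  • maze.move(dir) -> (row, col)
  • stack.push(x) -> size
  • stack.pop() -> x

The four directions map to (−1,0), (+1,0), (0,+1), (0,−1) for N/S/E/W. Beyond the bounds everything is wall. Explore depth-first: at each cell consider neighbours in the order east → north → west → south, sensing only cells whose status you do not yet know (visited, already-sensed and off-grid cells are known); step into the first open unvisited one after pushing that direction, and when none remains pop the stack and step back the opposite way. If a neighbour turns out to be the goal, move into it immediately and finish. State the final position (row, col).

~$ sense dir=north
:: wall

~$ sense dir=west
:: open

~$ push x=west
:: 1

~$ move dir=west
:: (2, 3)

~$ sense dir=north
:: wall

~$ sense dir=west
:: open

~$ push x=west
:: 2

~$ move dir=west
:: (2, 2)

~$ sense dir=north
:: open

~$ push x=north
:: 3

~$ move dir=north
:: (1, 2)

~$ sense dir=north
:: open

~$ push x=north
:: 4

~$ move dir=north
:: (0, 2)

~$ sense dir=east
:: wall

~$ sense dir=west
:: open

~$ push x=west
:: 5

~$ move dir=west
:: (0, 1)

~$ sense dir=west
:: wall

~$ sense dir=south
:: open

~$ push x=south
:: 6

~$ move dir=south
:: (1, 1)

~$ sense dir=west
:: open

~$ push x=west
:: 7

~$ move dir=west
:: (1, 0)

~$ sense dir=south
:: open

~$ push x=south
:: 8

~$ move dir=south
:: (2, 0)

~$ sense dir=east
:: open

~$ push x=east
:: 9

~$ move dir=east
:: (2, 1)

~$ sense dir=south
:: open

~$ push x=south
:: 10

~$ move dir=south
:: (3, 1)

~$ sense dir=east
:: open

~$ push x=east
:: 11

~$ move dir=east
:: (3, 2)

~$ sense dir=east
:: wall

~$ sense dir=south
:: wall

~$ pop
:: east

~$ move dir=west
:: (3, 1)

~$ sense dir=west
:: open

~$ push x=west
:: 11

~$ move dir=west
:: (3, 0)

~$ sense dir=south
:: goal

~$ move dir=south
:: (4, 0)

Answer: (4, 0)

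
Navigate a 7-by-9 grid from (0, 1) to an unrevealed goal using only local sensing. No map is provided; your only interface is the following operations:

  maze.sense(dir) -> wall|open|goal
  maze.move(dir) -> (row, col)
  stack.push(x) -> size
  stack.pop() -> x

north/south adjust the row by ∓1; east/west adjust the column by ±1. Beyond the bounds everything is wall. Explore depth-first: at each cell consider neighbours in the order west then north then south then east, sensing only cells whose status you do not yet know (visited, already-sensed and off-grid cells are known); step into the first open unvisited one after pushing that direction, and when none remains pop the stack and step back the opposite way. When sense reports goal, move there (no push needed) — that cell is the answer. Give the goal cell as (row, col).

Calling sense on dir: west, which returns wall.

Using sense on dir: south, → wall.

I use sense on dir: east, : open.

Then push on x: east, and see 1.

I call move on dir: east, : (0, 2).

I run sense on dir: south, and see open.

I use push on x: south, → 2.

Invoking move on dir: south, → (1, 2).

I call sense on dir: south, — result: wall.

Calling sense on dir: east, and get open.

Calling push on x: east, which returns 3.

I try move on dir: east, yielding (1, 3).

I run sense on dir: north, → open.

I try push on x: north, which returns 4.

I run move on dir: north, → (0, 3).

I use sense on dir: east, and observe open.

Calling push on x: east, and see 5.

I invoke move on dir: east, and get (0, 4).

Invoking sense on dir: south, : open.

Next I call push on x: south, → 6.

Now I run move on dir: south, and see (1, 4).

Then sense on dir: south, → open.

I invoke push on x: south, giving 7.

I try move on dir: south, yielding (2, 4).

Now I run sense on dir: west, and observe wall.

Calling sense on dir: south, yielding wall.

Next I call sense on dir: east, giving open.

I run push on x: east, — result: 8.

I use move on dir: east, yielding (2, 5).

Next I call sense on dir: north, — result: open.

I call push on x: north, and get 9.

Now I run move on dir: north, and get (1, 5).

Invoking sense on dir: north, and observe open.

Next I call push on x: north, : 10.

Using move on dir: north, and see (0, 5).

I invoke sense on dir: east, : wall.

Next I call pop(), giving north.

Then move on dir: south, which returns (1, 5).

Next I call sense on dir: east, giving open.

Then push on x: east, giving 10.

I use move on dir: east, → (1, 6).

I use sense on dir: south, and get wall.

I try sense on dir: east, giving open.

Next I call push on x: east, and get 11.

Using move on dir: east, — result: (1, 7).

I invoke sense on dir: north, and get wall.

I try sense on dir: south, — result: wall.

Calling sense on dir: east, and observe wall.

Invoking pop, : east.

I use move on dir: west, — result: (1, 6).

I run pop(), giving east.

Then move on dir: west, and see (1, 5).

I use pop, yielding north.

I run move on dir: south, and see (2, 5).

Next I call sense on dir: south, giving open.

I try push on x: south, and observe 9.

Calling move on dir: south, yielding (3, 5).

Calling sense on dir: south, yielding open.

I invoke push on x: south, — result: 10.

Then move on dir: south, and observe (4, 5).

Next I call sense on dir: west, which returns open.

I use push on x: west, : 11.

I use move on dir: west, and get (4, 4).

I call sense on dir: west, — result: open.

Calling push on x: west, and observe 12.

Then move on dir: west, giving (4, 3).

I call sense on dir: west, and see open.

I use push on x: west, yielding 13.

I run move on dir: west, and see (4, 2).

I call sense on dir: west, → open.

Calling push on x: west, → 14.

I call move on dir: west, and get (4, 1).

I run sense on dir: west, which returns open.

Calling push on x: west, giving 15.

I run move on dir: west, : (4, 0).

Invoking sense on dir: north, — result: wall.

Next I call sense on dir: south, : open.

Calling push on x: south, and see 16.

Invoking move on dir: south, and observe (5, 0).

I call sense on dir: south, : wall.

Now I run sense on dir: east, and get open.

I use push on x: east, → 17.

I call move on dir: east, and see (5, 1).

Next I call sense on dir: south, — result: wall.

I invoke sense on dir: east, giving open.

Then push on x: east, : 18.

I invoke move on dir: east, → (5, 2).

Then sense on dir: south, and get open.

Using push on x: south, : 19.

I try move on dir: south, and observe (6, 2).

Using sense on dir: east, and get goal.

Then move on dir: east, : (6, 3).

Answer: (6, 3)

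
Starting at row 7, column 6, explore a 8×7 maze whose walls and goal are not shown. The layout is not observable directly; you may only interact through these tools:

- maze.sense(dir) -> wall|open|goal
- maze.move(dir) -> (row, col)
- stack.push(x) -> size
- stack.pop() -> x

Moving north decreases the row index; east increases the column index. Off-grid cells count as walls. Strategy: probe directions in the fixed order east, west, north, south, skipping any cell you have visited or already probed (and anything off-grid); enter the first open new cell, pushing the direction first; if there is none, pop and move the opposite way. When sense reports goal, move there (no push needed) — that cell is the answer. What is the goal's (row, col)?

% maze.sense dir→west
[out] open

% stack.push x→west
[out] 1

% maze.move dir→west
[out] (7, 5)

% maze.sense dir→west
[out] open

% stack.push x→west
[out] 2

% maze.move dir→west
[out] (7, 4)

% maze.sense dir→west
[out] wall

% maze.sense dir→north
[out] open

% stack.push x→north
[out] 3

% maze.move dir→north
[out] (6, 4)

% maze.sense dir→east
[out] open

% stack.push x→east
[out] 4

% maze.move dir→east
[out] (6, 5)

% maze.sense dir→east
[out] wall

% maze.sense dir→north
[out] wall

% stack.pop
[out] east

% maze.move dir→west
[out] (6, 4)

% maze.sense dir→west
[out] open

% stack.push x→west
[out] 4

% maze.move dir→west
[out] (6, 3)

% maze.sense dir→west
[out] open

% stack.push x→west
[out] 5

% maze.move dir→west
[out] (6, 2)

% maze.sense dir→west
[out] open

% stack.push x→west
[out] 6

% maze.move dir→west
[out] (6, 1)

% maze.sense dir→west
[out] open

% stack.push x→west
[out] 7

% maze.move dir→west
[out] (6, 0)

% maze.sense dir→north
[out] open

% stack.push x→north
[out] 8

% maze.move dir→north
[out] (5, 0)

% maze.sense dir→east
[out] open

% stack.push x→east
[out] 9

% maze.move dir→east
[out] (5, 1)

% maze.sense dir→east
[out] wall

% maze.sense dir→north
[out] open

% stack.push x→north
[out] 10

% maze.move dir→north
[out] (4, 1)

% maze.sense dir→east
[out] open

% stack.push x→east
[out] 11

% maze.move dir→east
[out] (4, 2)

% maze.sense dir→east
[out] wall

% maze.sense dir→north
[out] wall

% stack.pop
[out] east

% maze.move dir→west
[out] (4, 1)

% maze.sense dir→west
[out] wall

% maze.sense dir→north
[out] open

% stack.push x→north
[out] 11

% maze.move dir→north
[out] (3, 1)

% maze.sense dir→west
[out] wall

% maze.sense dir→north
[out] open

% stack.push x→north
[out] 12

% maze.move dir→north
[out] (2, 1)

% maze.sense dir→east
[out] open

% stack.push x→east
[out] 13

% maze.move dir→east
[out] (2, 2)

% maze.sense dir→east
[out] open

% stack.push x→east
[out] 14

% maze.move dir→east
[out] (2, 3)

% maze.sense dir→east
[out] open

% stack.push x→east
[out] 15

% maze.move dir→east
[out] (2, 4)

% maze.sense dir→east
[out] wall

% maze.sense dir→north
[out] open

% stack.push x→north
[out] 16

% maze.move dir→north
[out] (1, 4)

% maze.sense dir→east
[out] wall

% maze.sense dir→west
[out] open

% stack.push x→west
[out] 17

% maze.move dir→west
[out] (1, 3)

% maze.sense dir→west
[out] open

% stack.push x→west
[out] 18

% maze.move dir→west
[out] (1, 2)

% maze.sense dir→west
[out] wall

% maze.sense dir→north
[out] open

% stack.push x→north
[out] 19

% maze.move dir→north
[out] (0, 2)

% maze.sense dir→east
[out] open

% stack.push x→east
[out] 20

% maze.move dir→east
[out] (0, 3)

% maze.sense dir→east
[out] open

% stack.push x→east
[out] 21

% maze.move dir→east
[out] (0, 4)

% maze.sense dir→east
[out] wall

% stack.pop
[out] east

% maze.move dir→west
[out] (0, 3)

% stack.pop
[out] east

% maze.move dir→west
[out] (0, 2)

% maze.sense dir→west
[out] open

% stack.push x→west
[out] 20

% maze.move dir→west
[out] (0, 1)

% maze.sense dir→west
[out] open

% stack.push x→west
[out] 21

% maze.move dir→west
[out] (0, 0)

% maze.sense dir→south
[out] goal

% maze.move dir→south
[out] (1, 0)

Answer: (1, 0)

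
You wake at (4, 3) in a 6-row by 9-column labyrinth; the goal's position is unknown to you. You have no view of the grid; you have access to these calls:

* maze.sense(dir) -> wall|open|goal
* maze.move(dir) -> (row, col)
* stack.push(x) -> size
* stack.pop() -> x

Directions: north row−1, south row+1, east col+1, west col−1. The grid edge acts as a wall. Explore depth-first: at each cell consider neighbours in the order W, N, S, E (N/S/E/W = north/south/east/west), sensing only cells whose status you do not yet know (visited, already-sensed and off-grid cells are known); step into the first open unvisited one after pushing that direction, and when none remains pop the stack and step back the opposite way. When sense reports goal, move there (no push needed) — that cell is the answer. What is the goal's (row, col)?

% 1. sense(west) : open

% 2. push(west) : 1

% 3. move(west) : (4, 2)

% 4. sense(west) : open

% 5. push(west) : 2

% 6. move(west) : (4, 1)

% 7. sense(west) : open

% 8. push(west) : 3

% 9. move(west) : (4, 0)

% 10. sense(north) : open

% 11. push(north) : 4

% 12. move(north) : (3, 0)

% 13. sense(north) : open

% 14. push(north) : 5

% 15. move(north) : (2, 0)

% 16. sense(north) : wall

% 17. sense(east) : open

% 18. push(east) : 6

% 19. move(east) : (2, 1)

% 20. sense(north) : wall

% 21. sense(south) : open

% 22. push(south) : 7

% 23. move(south) : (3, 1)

% 24. sense(east) : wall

% 25. pop() : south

% 26. move(north) : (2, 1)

% 27. sense(east) : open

% 28. push(east) : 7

% 29. move(east) : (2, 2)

% 30. sense(north) : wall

% 31. sense(east) : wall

% 32. pop() : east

% 33. move(west) : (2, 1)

% 34. pop() : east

% 35. move(west) : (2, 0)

% 36. pop() : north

% 37. move(south) : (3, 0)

% 38. pop() : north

% 39. move(south) : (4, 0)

% 40. sense(south) : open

% 41. push(south) : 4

% 42. move(south) : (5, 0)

% 43. sense(east) : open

% 44. push(east) : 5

% 45. move(east) : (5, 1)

% 46. sense(east) : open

% 47. push(east) : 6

% 48. move(east) : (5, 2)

% 49. sense(east) : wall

% 50. pop() : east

% 51. move(west) : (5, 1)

% 52. pop() : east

% 53. move(west) : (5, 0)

% 54. pop() : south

% 55. move(north) : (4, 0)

% 56. pop() : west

% 57. move(east) : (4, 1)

% 58. pop() : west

% 59. move(east) : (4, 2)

% 60. pop() : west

% 61. move(east) : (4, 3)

% 62. sense(north) : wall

% 63. sense(east) : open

% 64. push(east) : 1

% 65. move(east) : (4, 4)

% 66. sense(north) : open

% 67. push(north) : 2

% 68. move(north) : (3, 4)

% 69. sense(north) : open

% 70. push(north) : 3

% 71. move(north) : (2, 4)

% 72. sense(north) : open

% 73. push(north) : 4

% 74. move(north) : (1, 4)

% 75. sense(west) : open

% 76. push(west) : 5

% 77. move(west) : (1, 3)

% 78. sense(north) : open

% 79. push(north) : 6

% 80. move(north) : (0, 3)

% 81. sense(west) : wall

% 82. sense(east) : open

% 83. push(east) : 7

% 84. move(east) : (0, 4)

% 85. sense(east) : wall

% 86. pop() : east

% 87. move(west) : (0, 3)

% 88. pop() : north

% 89. move(south) : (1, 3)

% 90. pop() : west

% 91. move(east) : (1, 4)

% 92. sense(east) : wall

% 93. pop() : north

% 94. move(south) : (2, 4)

% 95. sense(east) : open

% 96. push(east) : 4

% 97. move(east) : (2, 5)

% 98. sense(south) : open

% 99. push(south) : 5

% 100. move(south) : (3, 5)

% 101. sense(south) : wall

% 102. sense(east) : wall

% 103. pop() : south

% 104. move(north) : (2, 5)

% 105. sense(east) : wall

% 106. pop() : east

% 107. move(west) : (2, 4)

% 108. pop() : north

% 109. move(south) : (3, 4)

% 110. pop() : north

% 111. move(south) : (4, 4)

% 112. sense(south) : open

% 113. push(south) : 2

% 114. move(south) : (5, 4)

% 115. sense(east) : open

% 116. push(east) : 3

% 117. move(east) : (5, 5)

% 118. sense(east) : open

% 119. push(east) : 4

% 120. move(east) : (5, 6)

% 121. sense(north) : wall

% 122. sense(east) : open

% 123. push(east) : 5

% 124. move(east) : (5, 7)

% 125. sense(north) : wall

% 126. sense(east) : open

% 127. push(east) : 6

% 128. move(east) : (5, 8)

% 129. sense(north) : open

% 130. push(north) : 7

% 131. move(north) : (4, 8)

% 132. sense(north) : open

% 133. push(north) : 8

% 134. move(north) : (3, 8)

% 135. sense(west) : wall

% 136. sense(north) : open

% 137. push(north) : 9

% 138. move(north) : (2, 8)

% 139. sense(west) : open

% 140. push(west) : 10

% 141. move(west) : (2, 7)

% 142. sense(north) : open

% 143. push(north) : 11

% 144. move(north) : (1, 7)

% 145. sense(west) : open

% 146. push(west) : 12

% 147. move(west) : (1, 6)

% 148. sense(north) : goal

% 149. move(north) : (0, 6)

Answer: (0, 6)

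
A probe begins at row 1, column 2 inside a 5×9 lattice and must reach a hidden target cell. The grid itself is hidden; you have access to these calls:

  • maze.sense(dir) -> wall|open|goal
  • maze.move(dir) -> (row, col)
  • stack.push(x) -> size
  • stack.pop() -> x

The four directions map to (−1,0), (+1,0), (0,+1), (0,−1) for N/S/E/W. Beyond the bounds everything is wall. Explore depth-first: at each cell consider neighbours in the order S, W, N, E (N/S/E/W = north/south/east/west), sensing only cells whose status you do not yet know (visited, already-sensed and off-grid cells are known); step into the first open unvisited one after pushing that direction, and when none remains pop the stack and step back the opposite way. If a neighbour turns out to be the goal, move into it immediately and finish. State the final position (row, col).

>> sense(dir=south)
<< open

>> push(x=south)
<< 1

>> move(dir=south)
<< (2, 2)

>> sense(dir=south)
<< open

>> push(x=south)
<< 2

>> move(dir=south)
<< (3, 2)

>> sense(dir=south)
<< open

>> push(x=south)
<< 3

>> move(dir=south)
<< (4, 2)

>> sense(dir=west)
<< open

>> push(x=west)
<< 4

>> move(dir=west)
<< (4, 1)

>> sense(dir=west)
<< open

>> push(x=west)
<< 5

>> move(dir=west)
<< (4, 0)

>> sense(dir=north)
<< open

>> push(x=north)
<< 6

>> move(dir=north)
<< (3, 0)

>> sense(dir=north)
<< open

>> push(x=north)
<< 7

>> move(dir=north)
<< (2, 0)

>> sense(dir=north)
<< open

>> push(x=north)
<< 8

>> move(dir=north)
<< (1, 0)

>> sense(dir=north)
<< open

>> push(x=north)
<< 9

>> move(dir=north)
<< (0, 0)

>> sense(dir=east)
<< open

>> push(x=east)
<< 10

>> move(dir=east)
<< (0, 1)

>> sense(dir=south)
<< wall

>> sense(dir=east)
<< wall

>> pop()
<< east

>> move(dir=west)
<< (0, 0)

>> pop()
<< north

>> move(dir=south)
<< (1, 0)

>> pop()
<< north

>> move(dir=south)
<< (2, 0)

>> sense(dir=east)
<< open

>> push(x=east)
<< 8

>> move(dir=east)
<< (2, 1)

>> sense(dir=south)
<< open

>> push(x=south)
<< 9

>> move(dir=south)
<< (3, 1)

>> pop()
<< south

>> move(dir=north)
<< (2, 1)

>> pop()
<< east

>> move(dir=west)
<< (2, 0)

>> pop()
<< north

>> move(dir=south)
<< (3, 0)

>> pop()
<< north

>> move(dir=south)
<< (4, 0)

>> pop()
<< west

>> move(dir=east)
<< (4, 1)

>> pop()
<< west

>> move(dir=east)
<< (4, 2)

>> sense(dir=east)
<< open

>> push(x=east)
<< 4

>> move(dir=east)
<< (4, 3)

>> sense(dir=north)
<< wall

>> sense(dir=east)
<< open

>> push(x=east)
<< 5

>> move(dir=east)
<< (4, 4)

>> sense(dir=north)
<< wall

>> sense(dir=east)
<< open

>> push(x=east)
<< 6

>> move(dir=east)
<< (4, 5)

>> sense(dir=north)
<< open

>> push(x=north)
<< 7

>> move(dir=north)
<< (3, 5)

>> sense(dir=north)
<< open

>> push(x=north)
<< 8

>> move(dir=north)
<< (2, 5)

>> sense(dir=west)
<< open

>> push(x=west)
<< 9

>> move(dir=west)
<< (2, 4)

>> sense(dir=west)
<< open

>> push(x=west)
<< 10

>> move(dir=west)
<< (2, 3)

>> sense(dir=north)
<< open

>> push(x=north)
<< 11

>> move(dir=north)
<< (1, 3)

>> sense(dir=north)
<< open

>> push(x=north)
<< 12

>> move(dir=north)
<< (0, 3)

>> sense(dir=east)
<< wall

>> pop()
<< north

>> move(dir=south)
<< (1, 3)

>> sense(dir=east)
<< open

>> push(x=east)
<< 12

>> move(dir=east)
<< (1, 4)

>> sense(dir=east)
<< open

>> push(x=east)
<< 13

>> move(dir=east)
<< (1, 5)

>> sense(dir=north)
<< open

>> push(x=north)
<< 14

>> move(dir=north)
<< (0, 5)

>> sense(dir=east)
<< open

>> push(x=east)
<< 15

>> move(dir=east)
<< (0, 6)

>> sense(dir=south)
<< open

>> push(x=south)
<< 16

>> move(dir=south)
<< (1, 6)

>> sense(dir=south)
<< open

>> push(x=south)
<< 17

>> move(dir=south)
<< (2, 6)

>> sense(dir=south)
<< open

>> push(x=south)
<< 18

>> move(dir=south)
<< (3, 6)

>> sense(dir=south)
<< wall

>> sense(dir=east)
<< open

>> push(x=east)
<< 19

>> move(dir=east)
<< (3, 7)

>> sense(dir=south)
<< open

>> push(x=south)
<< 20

>> move(dir=south)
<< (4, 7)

>> sense(dir=east)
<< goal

>> move(dir=east)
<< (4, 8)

Answer: (4, 8)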